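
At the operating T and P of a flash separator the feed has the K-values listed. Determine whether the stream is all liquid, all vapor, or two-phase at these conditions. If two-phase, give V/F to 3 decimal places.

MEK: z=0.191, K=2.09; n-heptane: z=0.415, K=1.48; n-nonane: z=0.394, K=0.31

ΣzᵢKᵢ = 1.136; Σzᵢ/Kᵢ = 1.643.
Both exceed 1, so a two-phase solution exists.
Material balance + equilibrium reduce to Σ zᵢ(Kᵢ−1)/(1+ψ(Kᵢ−1)) = 0.
Iterate (Newton) starting at ψ = 0.5:
  ψ = 0.500: g = -0.1197, g' = -0.594 → ψ = 0.299
  ψ = 0.299: g = -0.0112, g' = -0.500 → ψ = 0.276
Converged at ψ = 0.276.

two-phase, V/F = 0.276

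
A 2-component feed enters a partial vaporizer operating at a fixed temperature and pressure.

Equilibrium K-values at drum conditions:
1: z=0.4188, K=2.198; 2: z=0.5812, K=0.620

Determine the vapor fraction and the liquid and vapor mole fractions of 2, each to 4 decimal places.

Material balance + equilibrium reduce to Σ zᵢ(Kᵢ−1)/(1+ψ(Kᵢ−1)) = 0.
Feasibility: ΣzᵢKᵢ = 1.2809, Σzᵢ/Kᵢ = 1.1280 — both > 1, two phases present.
Binary case is linear: z₁(K₁−1)(1+ψ(K₂−1)) + z₂(K₂−1)(1+ψ(K₁−1)) = 0
⇒ ψ = [z₁(K₁−1)+z₂(K₂−1)] / [−(K₁−1)(K₂−1)] = 0.28087/0.45524 = 0.6170
Compositions from xᵢ = zᵢ/(1+ψ(Kᵢ−1)), yᵢ = Kᵢxᵢ:
  1: x = 0.2408, y = 0.5293
  2: x = 0.7592, y = 0.4707

ψ = 0.6170, x_2 = 0.7592, y_2 = 0.4707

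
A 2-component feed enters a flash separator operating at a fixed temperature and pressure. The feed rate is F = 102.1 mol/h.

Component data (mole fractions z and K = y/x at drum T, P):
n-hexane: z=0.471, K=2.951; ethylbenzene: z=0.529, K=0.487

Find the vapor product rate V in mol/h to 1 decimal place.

V = 66.1 mol/h

Binary case is linear: z₁(K₁−1)(1+β(K₂−1)) + z₂(K₂−1)(1+β(K₁−1)) = 0
⇒ β = [z₁(K₁−1)+z₂(K₂−1)] / [−(K₁−1)(K₂−1)] = 0.6475/1.0009 = 0.647
Then V = β·F = 0.6470·102.1 = 66.1 mol/h and L = F − V = 36.0 mol/h.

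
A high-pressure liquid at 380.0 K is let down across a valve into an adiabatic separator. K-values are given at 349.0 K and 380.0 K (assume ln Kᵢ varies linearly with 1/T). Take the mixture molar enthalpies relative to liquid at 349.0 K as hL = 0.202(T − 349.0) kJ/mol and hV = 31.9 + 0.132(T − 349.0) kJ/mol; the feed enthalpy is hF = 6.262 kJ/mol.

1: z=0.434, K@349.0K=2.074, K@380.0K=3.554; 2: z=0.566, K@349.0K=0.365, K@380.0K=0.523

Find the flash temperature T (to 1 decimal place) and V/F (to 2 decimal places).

T = 350.4 K, V/F = 0.19

Adiabatic flash: solve Rachford–Rice at each trial T, then check hF = ψ·hV(T) + (1−ψ)·hL(T).
  T = 349.0 K: K = (2.074, 0.365), RR gives ψ = 0.156, H_out = 4.991 kJ/mol
  T = 380.0 K: K = (3.554, 0.523), RR gives ψ = 0.688, H_out = 26.723 kJ/mol
  T = 364.5 K: K = (2.746, 0.440), RR gives ψ = 0.451, H_out = 17.036 kJ/mol
  T = 356.8 K: K = (2.396, 0.402), RR gives ψ = 0.320, H_out = 11.616 kJ/mol
  T = 352.9 K: K = (2.231, 0.383), RR gives ψ = 0.244, H_out = 8.500 kJ/mol
  T = 350.9 K: K = (2.149, 0.374), RR gives ψ = 0.201, H_out = 6.759 kJ/mol
Linear interpolation between T = 349.0 (H_out = 4.991) and T = 350.9 (H_out = 6.759) on hF = 6.262 gives T ≈ 350.4 K, at which ψ = 0.19.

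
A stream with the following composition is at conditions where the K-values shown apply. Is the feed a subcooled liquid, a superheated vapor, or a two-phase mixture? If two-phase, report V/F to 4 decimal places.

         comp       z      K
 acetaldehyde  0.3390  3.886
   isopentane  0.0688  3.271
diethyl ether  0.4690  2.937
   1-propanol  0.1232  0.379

superheated vapor

ΣzᵢKᵢ = 2.9665; Σzᵢ/Kᵢ = 0.5930.
Since Σzᵢ/Kᵢ < 1 the mixture is above its dew point — single vapor phase.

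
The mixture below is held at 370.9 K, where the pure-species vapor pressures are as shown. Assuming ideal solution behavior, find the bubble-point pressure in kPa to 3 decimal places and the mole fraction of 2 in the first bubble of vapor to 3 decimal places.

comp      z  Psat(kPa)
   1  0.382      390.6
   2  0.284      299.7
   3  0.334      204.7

Pbub = 302.694 kPa, y_2 = 0.281

At the bubble point ψ → 0, so ΣzᵢKᵢ = 1 with Kᵢ = Pᵢˢᵃᵗ/P ⇒ P = ΣzᵢPᵢˢᵃᵗ.
P = 0.382·390.6 + 0.284·299.7 + 0.334·204.7 = 302.694 kPa
yᵢ = zᵢPᵢˢᵃᵗ/P ⇒ y_2 = 0.284·299.7/302.694 = 0.281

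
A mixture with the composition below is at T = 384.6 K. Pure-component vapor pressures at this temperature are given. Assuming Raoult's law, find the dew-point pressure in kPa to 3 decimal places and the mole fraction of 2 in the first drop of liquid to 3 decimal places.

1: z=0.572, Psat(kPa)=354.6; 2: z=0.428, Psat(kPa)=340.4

Pdew = 348.380 kPa, x_2 = 0.438

At the dew point ψ → 1, so Σzᵢ/Kᵢ = 1 with Kᵢ = Pᵢˢᵃᵗ/P ⇒ 1/P = Σzᵢ/Pᵢˢᵃᵗ.
1/P = 0.572/354.6 + 0.428/340.4 = 0.002870 ⇒ P = 348.380 kPa
xᵢ = zᵢP/Pᵢˢᵃᵗ ⇒ x_2 = 0.428·348.380/340.4 = 0.438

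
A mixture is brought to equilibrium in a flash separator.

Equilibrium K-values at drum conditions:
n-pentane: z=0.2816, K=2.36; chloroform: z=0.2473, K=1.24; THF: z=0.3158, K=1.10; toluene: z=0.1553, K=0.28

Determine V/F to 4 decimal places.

Rachford–Rice: g(V/F) = Σ zᵢ(Kᵢ−1)/(1+V/F(Kᵢ−1)) = 0.
g(0) = ΣzᵢKᵢ − 1 = 0.3621 and g(1) = 1 − Σzᵢ/Kᵢ = -0.1605, so a root lies in (0, 1).
Newton iteration, V/F⁰ = 0.36:
  V/F = 0.3600: g = 0.19127, g' = -0.3964 → V/F = 0.8425
  V/F = 0.8425: g = -0.02724, g' = -0.6458 → V/F = 0.8003
  V/F = 0.8003: g = -0.00144, g' = -0.5804 → V/F = 0.7978
Converged at V/F = 0.7978.

V/F = 0.7978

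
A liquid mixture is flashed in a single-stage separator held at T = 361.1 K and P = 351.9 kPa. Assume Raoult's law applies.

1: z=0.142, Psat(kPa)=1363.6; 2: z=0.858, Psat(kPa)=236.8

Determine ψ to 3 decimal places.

ψ = 0.136

Raoult's law: Kᵢ = Pᵢˢᵃᵗ/P = Pᵢˢᵃᵗ/351.9.
  K_1 = 1363.6/351.9 = 3.87496, K_2 = 236.8/351.9 = 0.67292
Rachford–Rice: g(ψ) = Σ zᵢ(Kᵢ−1)/(1+ψ(Kᵢ−1)) = 0.
Feasibility: ΣzᵢKᵢ = 1.128, Σzᵢ/Kᵢ = 1.312 — both > 1, two phases present.
Binary case is linear: z₁(K₁−1)(1+ψ(K₂−1)) + z₂(K₂−1)(1+ψ(K₁−1)) = 0
⇒ ψ = [z₁(K₁−1)+z₂(K₂−1)] / [−(K₁−1)(K₂−1)] = 0.1276/0.9403 = 0.136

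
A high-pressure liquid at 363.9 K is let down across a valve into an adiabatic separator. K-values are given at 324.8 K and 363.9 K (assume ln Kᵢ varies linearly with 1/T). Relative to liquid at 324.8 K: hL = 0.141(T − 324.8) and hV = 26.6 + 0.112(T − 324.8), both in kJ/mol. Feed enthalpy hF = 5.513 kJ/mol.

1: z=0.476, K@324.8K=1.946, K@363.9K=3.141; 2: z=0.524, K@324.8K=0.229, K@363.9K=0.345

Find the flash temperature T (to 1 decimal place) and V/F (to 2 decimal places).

Adiabatic flash: solve Rachford–Rice at each trial T, then check hF = ψ·hV(T) + (1−ψ)·hL(T).
  T = 324.8 K: K = (1.946, 0.229), RR gives ψ = 0.063, H_out = 1.688 kJ/mol
  T = 363.9 K: K = (3.141, 0.345), RR gives ψ = 0.482, H_out = 17.787 kJ/mol
  T = 344.4 K: K = (2.508, 0.285), RR gives ψ = 0.318, H_out = 11.035 kJ/mol
  T = 334.6 K: K = (2.217, 0.256), RR gives ψ = 0.209, H_out = 6.892 kJ/mol
  T = 329.7 K: K = (2.079, 0.242), RR gives ψ = 0.143, H_out = 4.467 kJ/mol
  T = 332.1 K: K = (2.146, 0.249), RR gives ψ = 0.177, H_out = 5.692 kJ/mol
Linear interpolation between T = 329.7 (H_out = 4.467) and T = 332.1 (H_out = 5.692) on hF = 5.513 gives T ≈ 331.7 K, at which ψ = 0.17.

T = 331.7 K, V/F = 0.17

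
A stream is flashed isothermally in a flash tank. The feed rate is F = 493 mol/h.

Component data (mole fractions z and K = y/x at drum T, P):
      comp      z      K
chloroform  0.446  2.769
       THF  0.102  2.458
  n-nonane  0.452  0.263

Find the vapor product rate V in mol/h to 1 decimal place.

V = 236.0 mol/h

Material balance + equilibrium reduce to Σ zᵢ(Kᵢ−1)/(1+β(Kᵢ−1)) = 0.
g(0) = ΣzᵢKᵢ − 1 = 0.605 and g(1) = 1 − Σzᵢ/Kᵢ = -0.921, so a root lies in (0, 1).
Newton–Raphson from β = 0.5:
  β = 0.500: g = -0.0228, g' = -1.081 → β = 0.479
Converged at β = 0.479.
Then V = β·F = 0.4788·493 = 236.0 mol/h and L = F − V = 257.0 mol/h.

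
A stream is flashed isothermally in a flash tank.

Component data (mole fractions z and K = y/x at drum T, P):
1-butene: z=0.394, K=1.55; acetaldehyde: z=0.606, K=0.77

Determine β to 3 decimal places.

Material balance + equilibrium reduce to Σ zᵢ(Kᵢ−1)/(1+β(Kᵢ−1)) = 0.
Feasibility: ΣzᵢKᵢ = 1.077, Σzᵢ/Kᵢ = 1.041 — both > 1, two phases present.
Binary case is linear: z₁(K₁−1)(1+β(K₂−1)) + z₂(K₂−1)(1+β(K₁−1)) = 0
⇒ β = [z₁(K₁−1)+z₂(K₂−1)] / [−(K₁−1)(K₂−1)] = 0.0773/0.1265 = 0.611

β = 0.611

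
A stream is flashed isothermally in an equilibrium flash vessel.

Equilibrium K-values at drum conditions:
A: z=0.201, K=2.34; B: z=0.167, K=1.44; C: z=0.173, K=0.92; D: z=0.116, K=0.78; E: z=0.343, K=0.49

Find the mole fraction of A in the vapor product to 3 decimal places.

y_A = 0.327

Material balance + equilibrium reduce to Σ zᵢ(Kᵢ−1)/(1+ψ(Kᵢ−1)) = 0.
g(0) = ΣzᵢKᵢ − 1 = 0.129 and g(1) = 1 − Σzᵢ/Kᵢ = -0.239, so a root lies in (0, 1).
Iterate (Newton) starting at ψ = 0.57:
  ψ = 0.570: g = -0.0789, g' = -0.323 → ψ = 0.326
  ψ = 0.326: g = 0.0004, g' = -0.336 → ψ = 0.327
Converged at ψ = 0.327.
Compositions from xᵢ = zᵢ/(1+ψ(Kᵢ−1)), yᵢ = Kᵢxᵢ:
  A: x = 0.140, y = 0.327
  B: x = 0.146, y = 0.210
  C: x = 0.178, y = 0.163
  D: x = 0.125, y = 0.097
  E: x = 0.412, y = 0.202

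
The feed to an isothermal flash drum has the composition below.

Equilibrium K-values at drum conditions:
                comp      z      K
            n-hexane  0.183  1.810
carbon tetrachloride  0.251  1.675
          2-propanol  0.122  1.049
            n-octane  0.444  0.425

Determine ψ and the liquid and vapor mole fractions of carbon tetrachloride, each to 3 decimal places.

Newton–Raphson from ψ = 0.5:
  ψ = 0.500: g = -0.1203, g' = -0.414 → ψ = 0.210
  ψ = 0.210: g = -0.0092, g' = -0.366 → ψ = 0.184
Converged at ψ = 0.184.
Compositions from xᵢ = zᵢ/(1+ψ(Kᵢ−1)), yᵢ = Kᵢxᵢ:
  n-hexane: x = 0.159, y = 0.288
  carbon tetrachloride: x = 0.223, y = 0.374
  2-propanol: x = 0.121, y = 0.127
  n-octane: x = 0.497, y = 0.211

ψ = 0.184, x_carbon tetrachloride = 0.223, y_carbon tetrachloride = 0.374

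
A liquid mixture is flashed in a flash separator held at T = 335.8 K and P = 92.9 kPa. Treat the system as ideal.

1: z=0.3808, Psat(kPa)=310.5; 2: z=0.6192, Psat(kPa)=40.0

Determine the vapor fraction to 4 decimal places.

ψ = 0.4044

Raoult's law: Kᵢ = Pᵢˢᵃᵗ/P = Pᵢˢᵃᵗ/92.9.
  K_1 = 310.5/92.9 = 3.342304, K_2 = 40.0/92.9 = 0.430571
Material balance + equilibrium reduce to Σ zᵢ(Kᵢ−1)/(1+ψ(Kᵢ−1)) = 0.
Feasibility: ΣzᵢKᵢ = 1.5394, Σzᵢ/Kᵢ = 1.5520 — both > 1, two phases present.
Newton iteration, ψ⁰ = 0.5:
  ψ = 0.5000: g = -0.08212, g' = -0.8356 → ψ = 0.4017
  ψ = 0.4017: g = 0.00237, g' = -0.8921 → ψ = 0.4044
Converged at ψ = 0.4044.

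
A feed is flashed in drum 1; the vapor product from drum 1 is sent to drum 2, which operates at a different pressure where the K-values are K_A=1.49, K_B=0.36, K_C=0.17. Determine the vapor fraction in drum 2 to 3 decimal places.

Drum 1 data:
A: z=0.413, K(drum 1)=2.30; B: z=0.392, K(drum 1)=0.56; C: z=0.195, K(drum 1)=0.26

V/F (drum 2) = 0.349

Drum 1:
Let ψ₁ = V/F and solve Σ zᵢ(Kᵢ−1)/(1+ψ₁(Kᵢ−1)) = 0.
g(0) = ΣzᵢKᵢ − 1 = 0.220 and g(1) = 1 − Σzᵢ/Kᵢ = -0.630, so a root lies in (0, 1).
Newton iteration, ψ₁⁰ = 0.45:
  ψ₁ = 0.450: g = -0.0927, g' = -0.636 → ψ₁ = 0.304
  ψ₁ = 0.304: g = -0.0006, g' = -0.637 → ψ₁ = 0.303
Converged at ψ₁ = 0.303.
Drum-1 compositions:
  A: x = 0.296, y = 0.681
  B: x = 0.452, y = 0.253
  C: x = 0.251, y = 0.065
Drum-2 feed = drum-1 vapor: z₂ = (0.6813, 0.2533, 0.0654).
Drum 2:
Material balance + equilibrium reduce to Σ zᵢ(Kᵢ−1)/(1+ψ₂(Kᵢ−1)) = 0.
Check two-phase: ΣzᵢKᵢ = 1.117 > 1 and Σzᵢ/Kᵢ = 1.545 > 1, so g(0) = 0.117 > 0 and g(1) = -0.545 < 0.
Newton–Raphson from ψ₂ = 0.47:
  ψ₂ = 0.470: g = -0.0495, g' = -0.441 → ψ₂ = 0.358
  ψ₂ = 0.358: g = -0.0034, g' = -0.384 → ψ₂ = 0.349
Converged at ψ₂ = 0.349.
  A: x = 0.582, y = 0.867
  B: x = 0.326, y = 0.117
  C: x = 0.092, y = 0.016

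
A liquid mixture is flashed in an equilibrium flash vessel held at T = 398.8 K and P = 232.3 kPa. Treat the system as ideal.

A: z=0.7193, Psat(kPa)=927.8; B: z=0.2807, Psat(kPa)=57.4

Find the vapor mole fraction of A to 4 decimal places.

y_A = 0.8026

Raoult's law: Kᵢ = Pᵢˢᵃᵗ/P = Pᵢˢᵃᵗ/232.3.
  K_A = 927.8/232.3 = 3.993973, K_B = 57.4/232.3 = 0.247094
Rachford–Rice: g(V/F) = Σ zᵢ(Kᵢ−1)/(1+V/F(Kᵢ−1)) = 0.
g(0) = ΣzᵢKᵢ − 1 = 1.9422 and g(1) = 1 − Σzᵢ/Kᵢ = -0.3161, so a root lies in (0, 1).
Binary case is linear: z₁(K₁−1)(1+V/F(K₂−1)) + z₂(K₂−1)(1+V/F(K₁−1)) = 0
⇒ V/F = [z₁(K₁−1)+z₂(K₂−1)] / [−(K₁−1)(K₂−1)] = 1.94222/2.25418 = 0.8616
Compositions from xᵢ = zᵢ/(1+V/F(Kᵢ−1)), yᵢ = Kᵢxᵢ:
  A: x = 0.2009, y = 0.8026
  B: x = 0.7991, y = 0.1974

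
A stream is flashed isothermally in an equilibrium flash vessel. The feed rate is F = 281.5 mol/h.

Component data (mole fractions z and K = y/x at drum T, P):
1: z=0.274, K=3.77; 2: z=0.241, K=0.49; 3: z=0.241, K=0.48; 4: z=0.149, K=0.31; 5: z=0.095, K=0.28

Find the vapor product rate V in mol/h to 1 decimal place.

Rachford–Rice: g(V/F) = Σ zᵢ(Kᵢ−1)/(1+V/F(Kᵢ−1)) = 0.
Feasibility: ΣzᵢKᵢ = 1.340, Σzᵢ/Kᵢ = 1.887 — both > 1, two phases present.
Newton–Raphson from V/F = 0.32:
  V/F = 0.320: g = -0.1157, g' = -0.974 → V/F = 0.201
  V/F = 0.201: g = 0.0110, g' = -1.189 → V/F = 0.211
Converged at V/F = 0.211.
Then V = V/F·F = 0.2106·281.5 = 59.3 mol/h and L = F − V = 222.2 mol/h.

V = 59.3 mol/h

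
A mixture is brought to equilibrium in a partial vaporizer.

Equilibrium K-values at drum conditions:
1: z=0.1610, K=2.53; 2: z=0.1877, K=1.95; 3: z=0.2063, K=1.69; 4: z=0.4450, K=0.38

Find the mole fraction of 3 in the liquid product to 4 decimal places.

x_3 = 0.1579

Material balance + equilibrium reduce to Σ zᵢ(Kᵢ−1)/(1+ψ(Kᵢ−1)) = 0.
Feasibility: ΣzᵢKᵢ = 1.2911, Σzᵢ/Kᵢ = 1.4530 — both > 1, two phases present.
Newton iteration, ψ⁰ = 0.5:
  ψ = 0.5000: g = -0.03357, g' = -0.6124 → ψ = 0.4452
  ψ = 0.4452: g = -0.00035, g' = -0.6009 → ψ = 0.4446
Converged at ψ = 0.4446.
Compositions from xᵢ = zᵢ/(1+ψ(Kᵢ−1)), yᵢ = Kᵢxᵢ:
  1: x = 0.0958, y = 0.2424
  2: x = 0.1320, y = 0.2573
  3: x = 0.1579, y = 0.2668
  4: x = 0.6143, y = 0.2335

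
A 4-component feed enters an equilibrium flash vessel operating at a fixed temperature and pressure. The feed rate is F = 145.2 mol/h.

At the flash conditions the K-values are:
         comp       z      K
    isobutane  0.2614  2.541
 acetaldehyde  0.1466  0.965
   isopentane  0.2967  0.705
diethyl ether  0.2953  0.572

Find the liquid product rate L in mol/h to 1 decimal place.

L = 90.3 mol/h

Material balance + equilibrium reduce to Σ zᵢ(Kᵢ−1)/(1+β(Kᵢ−1)) = 0.
Check two-phase: ΣzᵢKᵢ = 1.1838 > 1 and Σzᵢ/Kᵢ = 1.1919 > 1, so g(0) = 0.1838 > 0 and g(1) = -0.1919 < 0.
Newton iteration, β⁰ = 0.54:
  β = 0.5400: g = -0.05386, g' = -0.3131 → β = 0.3680
  β = 0.3680: g = 0.00365, g' = -0.3617 → β = 0.3781
Converged at β = 0.3781.
Then V = β·F = 0.3781·145.2 = 54.9 mol/h and L = F − V = 90.3 mol/h.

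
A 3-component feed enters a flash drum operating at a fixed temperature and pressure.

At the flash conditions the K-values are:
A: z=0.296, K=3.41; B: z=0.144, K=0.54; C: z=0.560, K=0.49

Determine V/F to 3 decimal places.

V/F = 0.300

Iterate (Newton) starting at V/F = 0.7:
  V/F = 0.700: g = -0.2764, g' = -0.657 → V/F = 0.279
  V/F = 0.279: g = 0.0175, g' = -0.853 → V/F = 0.300
Converged at V/F = 0.300.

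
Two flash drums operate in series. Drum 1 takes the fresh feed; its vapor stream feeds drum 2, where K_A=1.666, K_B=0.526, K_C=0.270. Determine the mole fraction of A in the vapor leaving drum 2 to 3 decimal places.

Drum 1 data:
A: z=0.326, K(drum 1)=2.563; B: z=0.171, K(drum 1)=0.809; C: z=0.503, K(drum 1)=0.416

y_A (drum 2) = 0.817

Drum 1:
Let ψ₁ = V/F and solve Σ zᵢ(Kᵢ−1)/(1+ψ₁(Kᵢ−1)) = 0.
Feasibility: ΣzᵢKᵢ = 1.183, Σzᵢ/Kᵢ = 1.548 — both > 1, two phases present.
Newton iteration, ψ₁⁰ = 0.63:
  ψ₁ = 0.630: g = -0.2451, g' = -0.640 → ψ₁ = 0.247
  ψ₁ = 0.247: g = -0.0098, g' = -0.656 → ψ₁ = 0.232
Converged at ψ₁ = 0.232.
Drum-1 compositions:
  A: x = 0.239, y = 0.613
  B: x = 0.179, y = 0.145
  C: x = 0.582, y = 0.242
Drum-2 feed = drum-1 vapor: z₂ = (0.6132, 0.1448, 0.2420).
Drum 2:
Material balance + equilibrium reduce to Σ zᵢ(Kᵢ−1)/(1+ψ₂(Kᵢ−1)) = 0.
Check two-phase: ΣzᵢKᵢ = 1.163 > 1 and Σzᵢ/Kᵢ = 1.540 > 1, so g(0) = 0.163 > 0 and g(1) = -0.540 < 0.
Newton iteration, ψ₂⁰ = 0.5:
  ψ₂ = 0.500: g = -0.0618, g' = -0.529 → ψ₂ = 0.383
  ψ₂ = 0.383: g = -0.0038, g' = -0.470 → ψ₂ = 0.375
Converged at ψ₂ = 0.375.
  A: x = 0.491, y = 0.817
  B: x = 0.176, y = 0.093
  C: x = 0.333, y = 0.090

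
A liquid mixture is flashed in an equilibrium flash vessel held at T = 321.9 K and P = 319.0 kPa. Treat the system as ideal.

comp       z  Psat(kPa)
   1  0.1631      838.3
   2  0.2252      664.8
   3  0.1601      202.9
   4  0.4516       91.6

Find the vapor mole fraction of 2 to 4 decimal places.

Raoult's law: Kᵢ = Pᵢˢᵃᵗ/P = Pᵢˢᵃᵗ/319.0.
  K_1 = 838.3/319.0 = 2.627900, K_2 = 664.8/319.0 = 2.084013, K_3 = 202.9/319.0 = 0.636050, K_4 = 91.6/319.0 = 0.287147
Rachford–Rice: g(V/F) = Σ zᵢ(Kᵢ−1)/(1+V/F(Kᵢ−1)) = 0.
g(0) = ΣzᵢKᵢ − 1 = 0.1294 and g(1) = 1 − Σzᵢ/Kᵢ = -0.9945, so a root lies in (0, 1).
Iterate (Newton) starting at V/F = 0.5:
  V/F = 0.5000: g = -0.26676, g' = -0.8284 → V/F = 0.1780
  V/F = 0.1780: g = -0.02051, g' = -0.7711 → V/F = 0.1514
  V/F = 0.1514: g = 0.00019, g' = -0.7856 → V/F = 0.1516
Converged at V/F = 0.1516.
Compositions from xᵢ = zᵢ/(1+V/F(Kᵢ−1)), yᵢ = Kᵢxᵢ:
  1: x = 0.1308, y = 0.3438
  2: x = 0.1934, y = 0.4031
  3: x = 0.1695, y = 0.1078
  4: x = 0.5063, y = 0.1454

y_2 = 0.4031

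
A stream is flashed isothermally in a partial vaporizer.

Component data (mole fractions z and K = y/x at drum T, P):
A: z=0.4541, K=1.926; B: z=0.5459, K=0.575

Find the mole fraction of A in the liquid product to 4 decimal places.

Let ψ = V/F and solve Σ zᵢ(Kᵢ−1)/(1+ψ(Kᵢ−1)) = 0.
g(0) = ΣzᵢKᵢ − 1 = 0.1885 and g(1) = 1 − Σzᵢ/Kᵢ = -0.1852, so a root lies in (0, 1).
Binary case is linear: z₁(K₁−1)(1+ψ(K₂−1)) + z₂(K₂−1)(1+ψ(K₁−1)) = 0
⇒ ψ = [z₁(K₁−1)+z₂(K₂−1)] / [−(K₁−1)(K₂−1)] = 0.18849/0.39355 = 0.4789
Compositions from xᵢ = zᵢ/(1+ψ(Kᵢ−1)), yᵢ = Kᵢxᵢ:
  A: x = 0.3146, y = 0.6059
  B: x = 0.6854, y = 0.3941

x_A = 0.3146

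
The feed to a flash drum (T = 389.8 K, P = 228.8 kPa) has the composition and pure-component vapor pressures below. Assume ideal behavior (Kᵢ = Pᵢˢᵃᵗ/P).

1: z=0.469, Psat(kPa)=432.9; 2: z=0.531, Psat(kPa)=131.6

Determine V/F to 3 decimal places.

V/F = 0.509

Raoult's law: Kᵢ = Pᵢˢᵃᵗ/P = Pᵢˢᵃᵗ/228.8.
  K_1 = 432.9/228.8 = 1.89205, K_2 = 131.6/228.8 = 0.57517
Rachford–Rice: g(V/F) = Σ zᵢ(Kᵢ−1)/(1+V/F(Kᵢ−1)) = 0.
Feasibility: ΣzᵢKᵢ = 1.193, Σzᵢ/Kᵢ = 1.171 — both > 1, two phases present.
Iterate (Newton) starting at V/F = 0.67:
  V/F = 0.670: g = -0.0535, g' = -0.333 → V/F = 0.510
  V/F = 0.510: g = -0.0003, g' = -0.332 → V/F = 0.509
Converged at V/F = 0.509.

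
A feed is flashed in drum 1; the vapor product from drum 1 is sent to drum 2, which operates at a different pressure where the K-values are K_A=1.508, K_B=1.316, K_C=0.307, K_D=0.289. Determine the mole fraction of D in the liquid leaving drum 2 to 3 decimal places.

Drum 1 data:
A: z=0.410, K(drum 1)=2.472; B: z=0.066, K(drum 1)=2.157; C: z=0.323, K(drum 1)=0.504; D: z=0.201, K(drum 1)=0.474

Drum 1:
Newton iteration, ψ₁⁰ = 0.32:
  ψ₁ = 0.320: g = 0.1484, g' = -0.650 → ψ₁ = 0.548
  ψ₁ = 0.548: g = 0.0121, g' = -0.565 → ψ₁ = 0.570
Converged at ψ₁ = 0.570.
Drum-1 compositions:
  A: x = 0.223, y = 0.551
  B: x = 0.040, y = 0.086
  C: x = 0.450, y = 0.227
  D: x = 0.287, y = 0.136
Drum-2 feed = drum-1 vapor: z₂ = (0.5512, 0.0858, 0.2269, 0.1360).
Drum 2:
Iterate (Newton) starting at ψ₂ = 0.5:
  ψ₂ = 0.500: g = -0.1440, g' = -0.518 → ψ₂ = 0.222
  ψ₂ = 0.222: g = -0.0236, g' = -0.371 → ψ₂ = 0.158
  ψ₂ = 0.158: g = -0.0006, g' = -0.354 → ψ₂ = 0.157
Converged at ψ₂ = 0.157.
  A: x = 0.511, y = 0.770
  B: x = 0.082, y = 0.108
  C: x = 0.255, y = 0.078
  D: x = 0.153, y = 0.044

x_D (drum 2) = 0.153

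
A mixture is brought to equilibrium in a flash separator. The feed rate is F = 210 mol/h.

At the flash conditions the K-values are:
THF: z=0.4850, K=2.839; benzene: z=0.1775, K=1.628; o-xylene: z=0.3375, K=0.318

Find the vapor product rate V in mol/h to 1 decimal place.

Let ψ = V/F and solve Σ zᵢ(Kᵢ−1)/(1+ψ(Kᵢ−1)) = 0.
Feasibility: ΣzᵢKᵢ = 1.7732, Σzᵢ/Kᵢ = 1.3412 — both > 1, two phases present.
Iterate (Newton) starting at ψ = 0.54:
  ψ = 0.5400: g = 0.16639, g' = -0.8453 → ψ = 0.7368
  ψ = 0.7368: g = -0.00775, g' = -0.9628 → ψ = 0.7288
  ψ = 0.7288: g = -0.00004, g' = -0.9530 → ψ = 0.7287
Converged at ψ = 0.7287.
Then V = ψ·F = 0.7287·210 = 153.0 mol/h and L = F − V = 57.0 mol/h.

V = 153.0 mol/h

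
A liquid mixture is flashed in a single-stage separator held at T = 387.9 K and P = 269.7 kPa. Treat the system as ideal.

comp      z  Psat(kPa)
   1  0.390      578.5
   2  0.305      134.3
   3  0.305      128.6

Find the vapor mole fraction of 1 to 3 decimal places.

y_1 = 0.663

Raoult's law: Kᵢ = Pᵢˢᵃᵗ/P = Pᵢˢᵃᵗ/269.7.
  K_1 = 578.5/269.7 = 2.14498, K_2 = 134.3/269.7 = 0.49796, K_3 = 128.6/269.7 = 0.47683
Material balance + equilibrium reduce to Σ zᵢ(Kᵢ−1)/(1+ψ(Kᵢ−1)) = 0.
Check two-phase: ΣzᵢKᵢ = 1.134 > 1 and Σzᵢ/Kᵢ = 1.434 > 1, so g(0) = 0.134 > 0 and g(1) = -0.434 < 0.
Newton–Raphson from ψ = 0.5:
  ψ = 0.500: g = -0.1366, g' = -0.497 → ψ = 0.225
  ψ = 0.225: g = 0.0015, g' = -0.528 → ψ = 0.228
Converged at ψ = 0.228.
Compositions from xᵢ = zᵢ/(1+ψ(Kᵢ−1)), yᵢ = Kᵢxᵢ:
  1: x = 0.309, y = 0.663
  2: x = 0.344, y = 0.172
  3: x = 0.346, y = 0.165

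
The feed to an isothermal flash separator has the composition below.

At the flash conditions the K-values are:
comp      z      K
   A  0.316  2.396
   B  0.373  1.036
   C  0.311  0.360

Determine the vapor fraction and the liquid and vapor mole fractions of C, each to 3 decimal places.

ψ = 0.459, x_C = 0.441, y_C = 0.159

Newton iteration, ψ⁰ = 0.41:
  ψ = 0.410: g = 0.0239, g' = -0.484 → ψ = 0.459
Converged at ψ = 0.459.
Compositions from xᵢ = zᵢ/(1+ψ(Kᵢ−1)), yᵢ = Kᵢxᵢ:
  A: x = 0.193, y = 0.461
  B: x = 0.367, y = 0.380
  C: x = 0.441, y = 0.159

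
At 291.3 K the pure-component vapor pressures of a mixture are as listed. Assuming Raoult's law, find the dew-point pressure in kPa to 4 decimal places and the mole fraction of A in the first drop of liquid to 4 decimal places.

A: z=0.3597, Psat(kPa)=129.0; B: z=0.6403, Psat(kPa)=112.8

At the dew point ψ → 1, so Σzᵢ/Kᵢ = 1 with Kᵢ = Pᵢˢᵃᵗ/P ⇒ 1/P = Σzᵢ/Pᵢˢᵃᵗ.
1/P = 0.3597/129.0 + 0.6403/112.8 = 0.0084648 ⇒ P = 118.1364 kPa
xᵢ = zᵢP/Pᵢˢᵃᵗ ⇒ x_A = 0.3597·118.1364/129.0 = 0.3294

Pdew = 118.1364 kPa, x_A = 0.3294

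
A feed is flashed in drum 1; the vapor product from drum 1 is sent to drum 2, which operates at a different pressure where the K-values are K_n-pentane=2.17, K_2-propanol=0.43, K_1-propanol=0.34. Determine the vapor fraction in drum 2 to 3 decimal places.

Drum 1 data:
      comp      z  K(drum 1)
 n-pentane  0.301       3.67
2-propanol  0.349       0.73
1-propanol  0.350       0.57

Drum 1:
Rachford–Rice: g(ψ₁) = Σ zᵢ(Kᵢ−1)/(1+ψ₁(Kᵢ−1)) = 0.
g(0) = ΣzᵢKᵢ − 1 = 0.559 and g(1) = 1 − Σzᵢ/Kᵢ = -0.174, so a root lies in (0, 1).
Iterate (Newton) starting at ψ₁ = 0.5:
  ψ₁ = 0.500: g = 0.0435, g' = -0.533 → ψ₁ = 0.582
  ψ₁ = 0.582: g = 0.0023, g' = -0.480 → ψ₁ = 0.586
Converged at ψ₁ = 0.586.
Drum-1 compositions:
  n-pentane: x = 0.117, y = 0.431
  2-propanol: x = 0.415, y = 0.303
  1-propanol: x = 0.468, y = 0.267
Drum-2 feed = drum-1 vapor: z₂ = (0.4305, 0.3027, 0.2668).
Drum 2:
Newton iteration, ψ₂⁰ = 0.46:
  ψ₂ = 0.460: g = -0.1592, g' = -0.669 → ψ₂ = 0.222
  ψ₂ = 0.222: g = -0.0041, g' = -0.660 → ψ₂ = 0.216
Converged at ψ₂ = 0.216.
  n-pentane: x = 0.344, y = 0.746
  2-propanol: x = 0.345, y = 0.148
  1-propanol: x = 0.311, y = 0.106

V/F (drum 2) = 0.216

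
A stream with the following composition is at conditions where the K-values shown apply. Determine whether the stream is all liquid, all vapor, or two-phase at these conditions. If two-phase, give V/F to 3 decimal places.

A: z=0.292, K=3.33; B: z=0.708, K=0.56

two-phase, V/F = 0.360

ΣzᵢKᵢ = 1.369; Σzᵢ/Kᵢ = 1.352.
Both exceed 1, so a two-phase solution exists.
Rachford–Rice: g(ψ) = Σ zᵢ(Kᵢ−1)/(1+ψ(Kᵢ−1)) = 0.
Binary case is linear: z₁(K₁−1)(1+ψ(K₂−1)) + z₂(K₂−1)(1+ψ(K₁−1)) = 0
⇒ ψ = [z₁(K₁−1)+z₂(K₂−1)] / [−(K₁−1)(K₂−1)] = 0.3688/1.0252 = 0.360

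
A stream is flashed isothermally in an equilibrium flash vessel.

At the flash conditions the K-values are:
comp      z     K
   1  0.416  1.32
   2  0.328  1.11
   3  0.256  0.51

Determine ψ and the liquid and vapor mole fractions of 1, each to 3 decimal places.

ψ = 0.374, x_1 = 0.372, y_1 = 0.490

Rachford–Rice: g(ψ) = Σ zᵢ(Kᵢ−1)/(1+ψ(Kᵢ−1)) = 0.
Feasibility: ΣzᵢKᵢ = 1.044, Σzᵢ/Kᵢ = 1.113 — both > 1, two phases present.
Iterate (Newton) starting at ψ = 0.36:
  ψ = 0.360: g = 0.0018, g' = -0.129 → ψ = 0.374
Converged at ψ = 0.374.
Compositions from xᵢ = zᵢ/(1+ψ(Kᵢ−1)), yᵢ = Kᵢxᵢ:
  1: x = 0.372, y = 0.490
  2: x = 0.315, y = 0.350
  3: x = 0.313, y = 0.160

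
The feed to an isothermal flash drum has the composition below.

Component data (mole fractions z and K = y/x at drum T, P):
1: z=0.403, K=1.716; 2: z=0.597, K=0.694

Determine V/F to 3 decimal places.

V/F = 0.483

Material balance + equilibrium reduce to Σ zᵢ(Kᵢ−1)/(1+V/F(Kᵢ−1)) = 0.
Check two-phase: ΣzᵢKᵢ = 1.106 > 1 and Σzᵢ/Kᵢ = 1.095 > 1, so g(0) = 0.106 > 0 and g(1) = -0.095 < 0.
Binary case is linear: z₁(K₁−1)(1+V/F(K₂−1)) + z₂(K₂−1)(1+V/F(K₁−1)) = 0
⇒ V/F = [z₁(K₁−1)+z₂(K₂−1)] / [−(K₁−1)(K₂−1)] = 0.1059/0.2191 = 0.483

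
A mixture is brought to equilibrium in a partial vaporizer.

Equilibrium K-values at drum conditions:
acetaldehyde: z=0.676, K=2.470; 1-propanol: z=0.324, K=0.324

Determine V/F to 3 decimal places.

Material balance + equilibrium reduce to Σ zᵢ(Kᵢ−1)/(1+V/F(Kᵢ−1)) = 0.
g(0) = ΣzᵢKᵢ − 1 = 0.775 and g(1) = 1 − Σzᵢ/Kᵢ = -0.274, so a root lies in (0, 1).
Binary case is linear: z₁(K₁−1)(1+V/F(K₂−1)) + z₂(K₂−1)(1+V/F(K₁−1)) = 0
⇒ V/F = [z₁(K₁−1)+z₂(K₂−1)] / [−(K₁−1)(K₂−1)] = 0.7747/0.9937 = 0.780

V/F = 0.780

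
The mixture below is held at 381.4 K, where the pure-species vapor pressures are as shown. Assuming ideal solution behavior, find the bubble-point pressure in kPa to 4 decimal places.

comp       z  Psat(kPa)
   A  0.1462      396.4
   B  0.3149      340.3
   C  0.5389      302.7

At the bubble point ψ → 0, so ΣzᵢKᵢ = 1 with Kᵢ = Pᵢˢᵃᵗ/P ⇒ P = ΣzᵢPᵢˢᵃᵗ.
P = 0.1462·396.4 + 0.3149·340.3 + 0.5389·302.7 = 328.2392 kPa

Pbub = 328.2392 kPa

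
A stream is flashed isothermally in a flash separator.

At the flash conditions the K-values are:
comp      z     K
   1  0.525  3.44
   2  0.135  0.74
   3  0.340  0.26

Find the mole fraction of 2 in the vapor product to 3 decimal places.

Let β = V/F and solve Σ zᵢ(Kᵢ−1)/(1+β(Kᵢ−1)) = 0.
Feasibility: ΣzᵢKᵢ = 1.994, Σzᵢ/Kᵢ = 1.643 — both > 1, two phases present.
Newton iteration, β⁰ = 0.57:
  β = 0.570: g = 0.0595, g' = -1.116 → β = 0.623
Converged at β = 0.623.
Compositions from xᵢ = zᵢ/(1+β(Kᵢ−1)), yᵢ = Kᵢxᵢ:
  1: x = 0.208, y = 0.717
  2: x = 0.161, y = 0.119
  3: x = 0.631, y = 0.164

y_2 = 0.119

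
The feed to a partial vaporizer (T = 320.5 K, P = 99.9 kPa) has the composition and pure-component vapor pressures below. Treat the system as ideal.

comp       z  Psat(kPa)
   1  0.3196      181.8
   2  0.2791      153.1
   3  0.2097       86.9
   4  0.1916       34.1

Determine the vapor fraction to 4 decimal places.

Raoult's law: Kᵢ = Pᵢˢᵃᵗ/P = Pᵢˢᵃᵗ/99.9.
  K_1 = 181.8/99.9 = 1.819820, K_2 = 153.1/99.9 = 1.532533, K_3 = 86.9/99.9 = 0.869870, K_4 = 34.1/99.9 = 0.341341
Rachford–Rice: g(ψ) = Σ zᵢ(Kᵢ−1)/(1+ψ(Kᵢ−1)) = 0.
Feasibility: ΣzᵢKᵢ = 1.2572, Σzᵢ/Kᵢ = 1.1601 — both > 1, two phases present.
Newton iteration, ψ⁰ = 0.5:
  ψ = 0.5000: g = 0.08586, g' = -0.3463 → ψ = 0.7479
  ψ = 0.7479: g = -0.01025, g' = -0.4503 → ψ = 0.7252
  ψ = 0.7252: g = -0.00018, g' = -0.4346 → ψ = 0.7248
Converged at ψ = 0.7248.

ψ = 0.7248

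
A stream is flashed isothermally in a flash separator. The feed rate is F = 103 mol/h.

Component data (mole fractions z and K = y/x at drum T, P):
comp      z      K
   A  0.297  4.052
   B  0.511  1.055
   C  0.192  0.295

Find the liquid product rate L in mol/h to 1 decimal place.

Rachford–Rice: g(ψ) = Σ zᵢ(Kᵢ−1)/(1+ψ(Kᵢ−1)) = 0.
Check two-phase: ΣzᵢKᵢ = 1.799 > 1 and Σzᵢ/Kᵢ = 1.209 > 1, so g(0) = 0.799 > 0 and g(1) = -0.209 < 0.
Iterate (Newton) starting at ψ = 0.53:
  ψ = 0.530: g = 0.1575, g' = -0.648 → ψ = 0.773
  ψ = 0.773: g = -0.0006, g' = -0.707 → ψ = 0.772
Converged at ψ = 0.772.
Then V = ψ·F = 0.7720·103 = 79.5 mol/h and L = F − V = 23.5 mol/h.

L = 23.5 mol/h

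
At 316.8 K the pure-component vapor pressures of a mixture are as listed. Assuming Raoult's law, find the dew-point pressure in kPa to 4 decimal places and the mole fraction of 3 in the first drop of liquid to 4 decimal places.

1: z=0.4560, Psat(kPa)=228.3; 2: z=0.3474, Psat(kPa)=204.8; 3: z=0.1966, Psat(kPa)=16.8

Pdew = 64.9518 kPa, x_3 = 0.7601

At the dew point ψ → 1, so Σzᵢ/Kᵢ = 1 with Kᵢ = Pᵢˢᵃᵗ/P ⇒ 1/P = Σzᵢ/Pᵢˢᵃᵗ.
1/P = 0.4560/228.3 + 0.3474/204.8 + 0.1966/16.8 = 0.0153960 ⇒ P = 64.9518 kPa
xᵢ = zᵢP/Pᵢˢᵃᵗ ⇒ x_3 = 0.1966·64.9518/16.8 = 0.7601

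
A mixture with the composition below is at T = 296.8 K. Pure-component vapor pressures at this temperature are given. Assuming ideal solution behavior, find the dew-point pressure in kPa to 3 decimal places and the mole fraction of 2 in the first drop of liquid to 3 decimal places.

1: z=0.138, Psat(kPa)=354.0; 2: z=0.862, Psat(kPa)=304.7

At the dew point ψ → 1, so Σzᵢ/Kᵢ = 1 with Kᵢ = Pᵢˢᵃᵗ/P ⇒ 1/P = Σzᵢ/Pᵢˢᵃᵗ.
1/P = 0.138/354.0 + 0.862/304.7 = 0.003219 ⇒ P = 310.671 kPa
xᵢ = zᵢP/Pᵢˢᵃᵗ ⇒ x_2 = 0.862·310.671/304.7 = 0.879

Pdew = 310.671 kPa, x_2 = 0.879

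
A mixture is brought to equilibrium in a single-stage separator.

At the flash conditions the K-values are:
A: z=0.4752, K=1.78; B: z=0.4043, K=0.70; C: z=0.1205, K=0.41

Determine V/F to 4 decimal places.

V/F = 0.5810

Rachford–Rice: g(V/F) = Σ zᵢ(Kᵢ−1)/(1+V/F(Kᵢ−1)) = 0.
g(0) = ΣzᵢKᵢ − 1 = 0.1783 and g(1) = 1 − Σzᵢ/Kᵢ = -0.1384, so a root lies in (0, 1).
Iterate (Newton) starting at V/F = 0.36:
  V/F = 0.3600: g = 0.06315, g' = -0.2896 → V/F = 0.5781
  V/F = 0.5781: g = 0.00084, g' = -0.2872 → V/F = 0.5810
Converged at V/F = 0.5810.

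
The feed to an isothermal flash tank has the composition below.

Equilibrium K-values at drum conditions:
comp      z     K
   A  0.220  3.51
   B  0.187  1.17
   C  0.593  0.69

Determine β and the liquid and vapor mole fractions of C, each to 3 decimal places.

Rachford–Rice: g(β) = Σ zᵢ(Kᵢ−1)/(1+β(Kᵢ−1)) = 0.
Check two-phase: ΣzᵢKᵢ = 1.400 > 1 and Σzᵢ/Kᵢ = 1.082 > 1, so g(0) = 0.400 > 0 and g(1) = -0.082 < 0.
Iterate (Newton) starting at β = 0.42:
  β = 0.420: g = 0.0871, g' = -0.408 → β = 0.633
  β = 0.633: g = 0.0132, g' = -0.299 → β = 0.677
  β = 0.677: g = 0.0003, g' = -0.286 → β = 0.678
Converged at β = 0.678.
Compositions from xᵢ = zᵢ/(1+β(Kᵢ−1)), yᵢ = Kᵢxᵢ:
  A: x = 0.081, y = 0.286
  B: x = 0.168, y = 0.196
  C: x = 0.751, y = 0.518

β = 0.678, x_C = 0.751, y_C = 0.518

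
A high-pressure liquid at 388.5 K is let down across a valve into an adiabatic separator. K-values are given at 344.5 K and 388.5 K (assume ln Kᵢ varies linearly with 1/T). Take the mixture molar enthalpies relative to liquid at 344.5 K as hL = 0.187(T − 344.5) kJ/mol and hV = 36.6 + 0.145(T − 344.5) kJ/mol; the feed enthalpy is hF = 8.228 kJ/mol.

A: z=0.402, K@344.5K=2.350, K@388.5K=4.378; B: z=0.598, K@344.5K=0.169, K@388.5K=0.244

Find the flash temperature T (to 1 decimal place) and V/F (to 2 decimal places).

T = 356.3 K, V/F = 0.17

Adiabatic flash: solve Rachford–Rice at each trial T, then check hF = ψ·hV(T) + (1−ψ)·hL(T).
  T = 344.5 K: K = (2.350, 0.169), RR gives ψ = 0.041, H_out = 1.493 kJ/mol
  T = 388.5 K: K = (4.378, 0.244), RR gives ψ = 0.355, H_out = 20.555 kJ/mol
  T = 366.5 K: K = (3.268, 0.205), RR gives ψ = 0.242, H_out = 12.754 kJ/mol
  T = 355.5 K: K = (2.785, 0.187), RR gives ψ = 0.159, H_out = 7.819 kJ/mol
  T = 361.0 K: K = (3.021, 0.196), RR gives ψ = 0.204, H_out = 10.413 kJ/mol
  T = 358.2 K: K = (2.899, 0.191), RR gives ψ = 0.182, H_out = 9.128 kJ/mol
  T = 356.9 K: K = (2.844, 0.189), RR gives ψ = 0.172, H_out = 8.507 kJ/mol
Linear interpolation between T = 355.5 (H_out = 7.819) and T = 356.9 (H_out = 8.507) on hF = 8.228 gives T ≈ 356.3 K, at which ψ = 0.17.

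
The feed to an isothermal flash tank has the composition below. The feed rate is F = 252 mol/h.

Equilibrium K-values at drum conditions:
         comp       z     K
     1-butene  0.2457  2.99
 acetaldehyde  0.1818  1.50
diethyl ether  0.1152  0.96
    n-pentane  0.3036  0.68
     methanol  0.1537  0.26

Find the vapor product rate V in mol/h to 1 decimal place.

V = 134.0 mol/h

Material balance + equilibrium reduce to Σ zᵢ(Kᵢ−1)/(1+ψ(Kᵢ−1)) = 0.
g(0) = ΣzᵢKᵢ − 1 = 0.3643 and g(1) = 1 − Σzᵢ/Kᵢ = -0.3610, so a root lies in (0, 1).
Iterate (Newton) starting at ψ = 0.7:
  ψ = 0.7000: g = -0.09425, g' = -0.6090 → ψ = 0.5452
  ψ = 0.5452: g = -0.00713, g' = -0.5342 → ψ = 0.5319
Converged at ψ = 0.5319.
Then V = ψ·F = 0.5319·252 = 134.0 mol/h and L = F − V = 118.0 mol/h.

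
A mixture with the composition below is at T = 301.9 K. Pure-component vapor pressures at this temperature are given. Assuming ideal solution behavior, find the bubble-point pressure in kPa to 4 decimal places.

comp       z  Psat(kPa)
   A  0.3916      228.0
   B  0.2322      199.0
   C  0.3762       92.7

At the bubble point ψ → 0, so ΣzᵢKᵢ = 1 with Kᵢ = Pᵢˢᵃᵗ/P ⇒ P = ΣzᵢPᵢˢᵃᵗ.
P = 0.3916·228.0 + 0.2322·199.0 + 0.3762·92.7 = 170.3663 kPa

Pbub = 170.3663 kPa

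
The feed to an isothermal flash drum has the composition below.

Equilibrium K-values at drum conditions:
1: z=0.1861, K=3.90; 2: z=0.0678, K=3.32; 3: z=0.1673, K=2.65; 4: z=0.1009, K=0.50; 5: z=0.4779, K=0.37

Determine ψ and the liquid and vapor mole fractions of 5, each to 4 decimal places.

ψ = 0.4333, x_5 = 0.6574, y_5 = 0.2432

Let ψ = V/F and solve Σ zᵢ(Kᵢ−1)/(1+ψ(Kᵢ−1)) = 0.
Check two-phase: ΣzᵢKᵢ = 1.6215 > 1 and Σzᵢ/Kᵢ = 1.6247 > 1, so g(0) = 0.6215 > 0 and g(1) = -0.6247 < 0.
Newton iteration, ψ⁰ = 0.5:
  ψ = 0.5000: g = -0.06243, g' = -0.9248 → ψ = 0.4325
  ψ = 0.4325: g = 0.00082, g' = -0.9535 → ψ = 0.4333
Converged at ψ = 0.4333.
Compositions from xᵢ = zᵢ/(1+ψ(Kᵢ−1)), yᵢ = Kᵢxᵢ:
  1: x = 0.0825, y = 0.3216
  2: x = 0.0338, y = 0.1122
  3: x = 0.0975, y = 0.2585
  4: x = 0.1288, y = 0.0644
  5: x = 0.6574, y = 0.2432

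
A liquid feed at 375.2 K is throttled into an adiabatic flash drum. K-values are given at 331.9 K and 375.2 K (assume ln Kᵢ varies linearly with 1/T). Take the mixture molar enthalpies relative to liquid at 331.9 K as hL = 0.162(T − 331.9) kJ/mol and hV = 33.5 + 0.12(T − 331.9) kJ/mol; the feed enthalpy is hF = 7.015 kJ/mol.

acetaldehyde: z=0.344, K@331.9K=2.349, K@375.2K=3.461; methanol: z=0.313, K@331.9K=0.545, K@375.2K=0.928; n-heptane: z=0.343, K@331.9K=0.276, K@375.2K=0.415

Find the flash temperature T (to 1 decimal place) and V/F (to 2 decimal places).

Adiabatic flash: solve Rachford–Rice at each trial T, then check hF = ψ·hV(T) + (1−ψ)·hL(T).
  T = 331.9 K: K = (2.349, 0.545, 0.276), RR gives ψ = 0.090, H_out = 3.001 kJ/mol
  T = 375.2 K: K = (3.461, 0.928, 0.415), RR gives ψ = 0.615, H_out = 26.489 kJ/mol
  T = 353.5 K: K = (2.884, 0.722, 0.343), RR gives ψ = 0.352, H_out = 14.970 kJ/mol
  T = 342.7 K: K = (2.611, 0.630, 0.309), RR gives ψ = 0.225, H_out = 9.171 kJ/mol
  T = 337.3 K: K = (2.479, 0.587, 0.292), RR gives ψ = 0.159, H_out = 6.156 kJ/mol
  T = 340.0 K: K = (2.545, 0.608, 0.300), RR gives ψ = 0.192, H_out = 7.678 kJ/mol
  T = 338.6 K: K = (2.510, 0.597, 0.296), RR gives ψ = 0.175, H_out = 6.893 kJ/mol
Linear interpolation between T = 338.6 (H_out = 6.893) and T = 340.0 (H_out = 7.678) on hF = 7.015 gives T ≈ 338.8 K, at which ψ = 0.18.

T = 338.8 K, V/F = 0.18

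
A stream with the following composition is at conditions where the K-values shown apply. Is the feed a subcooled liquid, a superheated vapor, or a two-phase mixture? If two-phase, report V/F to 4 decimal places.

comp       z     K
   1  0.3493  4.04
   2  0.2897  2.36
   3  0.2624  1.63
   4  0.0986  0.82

superheated vapor

ΣzᵢKᵢ = 2.6034; Σzᵢ/Kᵢ = 0.4904.
Since Σzᵢ/Kᵢ < 1 the mixture is above its dew point — single vapor phase.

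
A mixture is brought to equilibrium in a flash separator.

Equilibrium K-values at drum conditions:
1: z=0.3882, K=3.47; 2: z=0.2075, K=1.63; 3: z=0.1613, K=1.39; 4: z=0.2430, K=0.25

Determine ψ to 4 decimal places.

ψ = 0.8012

Rachford–Rice: g(ψ) = Σ zᵢ(Kᵢ−1)/(1+ψ(Kᵢ−1)) = 0.
Feasibility: ΣzᵢKᵢ = 1.9702, Σzᵢ/Kᵢ = 1.3272 — both > 1, two phases present.
Newton iteration, ψ⁰ = 0.5:
  ψ = 0.5000: g = 0.28947, g' = -0.8889 → ψ = 0.8257
  ψ = 0.8257: g = -0.02961, g' = -1.2489 → ψ = 0.8020
  ψ = 0.8020: g = -0.00087, g' = -1.1777 → ψ = 0.8012
Converged at ψ = 0.8012.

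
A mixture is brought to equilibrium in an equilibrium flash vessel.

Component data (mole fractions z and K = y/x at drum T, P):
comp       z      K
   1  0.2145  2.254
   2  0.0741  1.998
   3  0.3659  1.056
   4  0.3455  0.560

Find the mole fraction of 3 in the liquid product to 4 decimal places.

x_3 = 0.3531

Newton–Raphson from β = 0.5:
  β = 0.5000: g = 0.03969, g' = -0.2713 → β = 0.6463
  β = 0.6463: g = 0.00087, g' = -0.2619 → β = 0.6496
Converged at β = 0.6496.
Compositions from xᵢ = zᵢ/(1+β(Kᵢ−1)), yᵢ = Kᵢxᵢ:
  1: x = 0.1182, y = 0.2664
  2: x = 0.0450, y = 0.0898
  3: x = 0.3531, y = 0.3728
  4: x = 0.4838, y = 0.2709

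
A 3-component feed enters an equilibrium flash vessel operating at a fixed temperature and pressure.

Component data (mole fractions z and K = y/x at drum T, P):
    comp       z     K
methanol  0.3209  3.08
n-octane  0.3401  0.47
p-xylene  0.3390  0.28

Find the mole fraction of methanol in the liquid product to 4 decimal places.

Material balance + equilibrium reduce to Σ zᵢ(Kᵢ−1)/(1+β(Kᵢ−1)) = 0.
g(0) = ΣzᵢKᵢ − 1 = 0.2431 and g(1) = 1 − Σzᵢ/Kᵢ = -1.0385, so a root lies in (0, 1).
Newton iteration, β⁰ = 0.31:
  β = 0.3100: g = -0.12410, g' = -0.9412 → β = 0.1782
  β = 0.1782: g = 0.00797, g' = -1.0869 → β = 0.1855
Converged at β = 0.1855.
Compositions from xᵢ = zᵢ/(1+β(Kᵢ−1)), yᵢ = Kᵢxᵢ:
  methanol: x = 0.2315, y = 0.7132
  n-octane: x = 0.3772, y = 0.1773
  p-xylene: x = 0.3913, y = 0.1096

x_methanol = 0.2315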